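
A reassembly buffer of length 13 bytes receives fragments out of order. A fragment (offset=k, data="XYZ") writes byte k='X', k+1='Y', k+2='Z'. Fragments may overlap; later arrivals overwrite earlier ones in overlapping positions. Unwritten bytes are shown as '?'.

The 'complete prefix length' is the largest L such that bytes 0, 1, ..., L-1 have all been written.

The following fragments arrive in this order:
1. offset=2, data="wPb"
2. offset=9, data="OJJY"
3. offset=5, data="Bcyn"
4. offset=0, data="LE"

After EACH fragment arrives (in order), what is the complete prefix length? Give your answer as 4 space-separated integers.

Fragment 1: offset=2 data="wPb" -> buffer=??wPb???????? -> prefix_len=0
Fragment 2: offset=9 data="OJJY" -> buffer=??wPb????OJJY -> prefix_len=0
Fragment 3: offset=5 data="Bcyn" -> buffer=??wPbBcynOJJY -> prefix_len=0
Fragment 4: offset=0 data="LE" -> buffer=LEwPbBcynOJJY -> prefix_len=13

Answer: 0 0 0 13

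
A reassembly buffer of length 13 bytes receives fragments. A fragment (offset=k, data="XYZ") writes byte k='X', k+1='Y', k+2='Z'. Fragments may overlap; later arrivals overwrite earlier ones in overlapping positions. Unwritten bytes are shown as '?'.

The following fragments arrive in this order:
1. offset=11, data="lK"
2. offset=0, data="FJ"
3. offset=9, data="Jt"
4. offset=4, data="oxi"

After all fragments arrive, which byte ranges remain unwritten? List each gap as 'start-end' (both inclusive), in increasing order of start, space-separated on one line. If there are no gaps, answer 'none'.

Answer: 2-3 7-8

Derivation:
Fragment 1: offset=11 len=2
Fragment 2: offset=0 len=2
Fragment 3: offset=9 len=2
Fragment 4: offset=4 len=3
Gaps: 2-3 7-8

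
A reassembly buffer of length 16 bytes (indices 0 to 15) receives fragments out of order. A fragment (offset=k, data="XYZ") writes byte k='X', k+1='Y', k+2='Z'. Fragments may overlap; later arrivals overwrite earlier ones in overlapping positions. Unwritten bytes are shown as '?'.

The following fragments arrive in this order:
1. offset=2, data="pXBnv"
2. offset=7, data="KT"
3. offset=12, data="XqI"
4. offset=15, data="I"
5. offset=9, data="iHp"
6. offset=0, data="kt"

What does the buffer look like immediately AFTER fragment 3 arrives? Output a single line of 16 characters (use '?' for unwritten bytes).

Fragment 1: offset=2 data="pXBnv" -> buffer=??pXBnv?????????
Fragment 2: offset=7 data="KT" -> buffer=??pXBnvKT???????
Fragment 3: offset=12 data="XqI" -> buffer=??pXBnvKT???XqI?

Answer: ??pXBnvKT???XqI?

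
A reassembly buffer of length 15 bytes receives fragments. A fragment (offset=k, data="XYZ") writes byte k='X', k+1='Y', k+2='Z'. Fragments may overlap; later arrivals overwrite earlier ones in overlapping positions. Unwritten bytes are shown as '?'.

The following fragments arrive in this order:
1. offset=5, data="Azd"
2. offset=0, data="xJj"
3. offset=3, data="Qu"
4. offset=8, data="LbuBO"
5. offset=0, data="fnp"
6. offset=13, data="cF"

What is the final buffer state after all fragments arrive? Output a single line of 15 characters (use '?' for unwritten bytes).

Answer: fnpQuAzdLbuBOcF

Derivation:
Fragment 1: offset=5 data="Azd" -> buffer=?????Azd???????
Fragment 2: offset=0 data="xJj" -> buffer=xJj??Azd???????
Fragment 3: offset=3 data="Qu" -> buffer=xJjQuAzd???????
Fragment 4: offset=8 data="LbuBO" -> buffer=xJjQuAzdLbuBO??
Fragment 5: offset=0 data="fnp" -> buffer=fnpQuAzdLbuBO??
Fragment 6: offset=13 data="cF" -> buffer=fnpQuAzdLbuBOcF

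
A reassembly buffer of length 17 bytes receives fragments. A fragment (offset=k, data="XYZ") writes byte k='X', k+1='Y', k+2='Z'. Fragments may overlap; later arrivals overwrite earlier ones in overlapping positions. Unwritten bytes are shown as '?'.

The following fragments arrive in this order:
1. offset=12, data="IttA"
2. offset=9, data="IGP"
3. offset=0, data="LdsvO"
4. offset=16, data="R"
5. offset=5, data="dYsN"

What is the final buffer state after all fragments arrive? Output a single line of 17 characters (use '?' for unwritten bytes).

Answer: LdsvOdYsNIGPIttAR

Derivation:
Fragment 1: offset=12 data="IttA" -> buffer=????????????IttA?
Fragment 2: offset=9 data="IGP" -> buffer=?????????IGPIttA?
Fragment 3: offset=0 data="LdsvO" -> buffer=LdsvO????IGPIttA?
Fragment 4: offset=16 data="R" -> buffer=LdsvO????IGPIttAR
Fragment 5: offset=5 data="dYsN" -> buffer=LdsvOdYsNIGPIttAR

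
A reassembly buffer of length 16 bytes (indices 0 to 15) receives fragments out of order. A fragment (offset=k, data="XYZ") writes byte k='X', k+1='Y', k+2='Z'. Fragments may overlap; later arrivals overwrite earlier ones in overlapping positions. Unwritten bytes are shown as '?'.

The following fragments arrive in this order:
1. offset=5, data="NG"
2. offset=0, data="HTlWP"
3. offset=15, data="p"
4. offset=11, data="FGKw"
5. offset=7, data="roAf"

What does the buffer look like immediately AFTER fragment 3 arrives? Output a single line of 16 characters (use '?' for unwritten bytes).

Answer: HTlWPNG????????p

Derivation:
Fragment 1: offset=5 data="NG" -> buffer=?????NG?????????
Fragment 2: offset=0 data="HTlWP" -> buffer=HTlWPNG?????????
Fragment 3: offset=15 data="p" -> buffer=HTlWPNG????????p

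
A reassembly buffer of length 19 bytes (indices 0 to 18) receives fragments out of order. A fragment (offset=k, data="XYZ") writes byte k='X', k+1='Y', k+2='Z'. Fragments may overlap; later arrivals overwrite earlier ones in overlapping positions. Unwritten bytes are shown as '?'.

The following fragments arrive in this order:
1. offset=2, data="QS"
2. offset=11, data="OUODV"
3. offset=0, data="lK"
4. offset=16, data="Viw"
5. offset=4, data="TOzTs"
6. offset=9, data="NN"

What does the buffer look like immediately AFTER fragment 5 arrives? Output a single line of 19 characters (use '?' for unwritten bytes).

Fragment 1: offset=2 data="QS" -> buffer=??QS???????????????
Fragment 2: offset=11 data="OUODV" -> buffer=??QS???????OUODV???
Fragment 3: offset=0 data="lK" -> buffer=lKQS???????OUODV???
Fragment 4: offset=16 data="Viw" -> buffer=lKQS???????OUODVViw
Fragment 5: offset=4 data="TOzTs" -> buffer=lKQSTOzTs??OUODVViw

Answer: lKQSTOzTs??OUODVViw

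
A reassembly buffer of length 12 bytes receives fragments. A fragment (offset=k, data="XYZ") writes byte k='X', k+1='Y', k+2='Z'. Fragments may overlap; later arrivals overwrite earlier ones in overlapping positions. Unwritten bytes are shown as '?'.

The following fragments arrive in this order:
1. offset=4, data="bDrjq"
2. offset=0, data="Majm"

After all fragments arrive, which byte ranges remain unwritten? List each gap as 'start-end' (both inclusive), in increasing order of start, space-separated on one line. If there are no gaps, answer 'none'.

Fragment 1: offset=4 len=5
Fragment 2: offset=0 len=4
Gaps: 9-11

Answer: 9-11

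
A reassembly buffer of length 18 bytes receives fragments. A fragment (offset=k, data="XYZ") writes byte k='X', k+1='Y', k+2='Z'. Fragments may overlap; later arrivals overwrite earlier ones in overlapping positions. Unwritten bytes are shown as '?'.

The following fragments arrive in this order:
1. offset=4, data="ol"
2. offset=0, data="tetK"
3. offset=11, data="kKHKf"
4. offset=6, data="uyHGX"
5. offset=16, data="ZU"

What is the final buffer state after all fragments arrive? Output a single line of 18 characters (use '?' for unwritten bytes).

Answer: tetKoluyHGXkKHKfZU

Derivation:
Fragment 1: offset=4 data="ol" -> buffer=????ol????????????
Fragment 2: offset=0 data="tetK" -> buffer=tetKol????????????
Fragment 3: offset=11 data="kKHKf" -> buffer=tetKol?????kKHKf??
Fragment 4: offset=6 data="uyHGX" -> buffer=tetKoluyHGXkKHKf??
Fragment 5: offset=16 data="ZU" -> buffer=tetKoluyHGXkKHKfZU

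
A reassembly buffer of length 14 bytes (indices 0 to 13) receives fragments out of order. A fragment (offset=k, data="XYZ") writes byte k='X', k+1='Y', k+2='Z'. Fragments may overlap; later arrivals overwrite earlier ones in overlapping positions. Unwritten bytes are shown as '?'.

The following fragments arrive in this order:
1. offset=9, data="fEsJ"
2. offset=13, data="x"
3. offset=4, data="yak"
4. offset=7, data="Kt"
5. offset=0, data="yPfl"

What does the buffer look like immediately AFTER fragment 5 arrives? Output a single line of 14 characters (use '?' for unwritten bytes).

Answer: yPflyakKtfEsJx

Derivation:
Fragment 1: offset=9 data="fEsJ" -> buffer=?????????fEsJ?
Fragment 2: offset=13 data="x" -> buffer=?????????fEsJx
Fragment 3: offset=4 data="yak" -> buffer=????yak??fEsJx
Fragment 4: offset=7 data="Kt" -> buffer=????yakKtfEsJx
Fragment 5: offset=0 data="yPfl" -> buffer=yPflyakKtfEsJx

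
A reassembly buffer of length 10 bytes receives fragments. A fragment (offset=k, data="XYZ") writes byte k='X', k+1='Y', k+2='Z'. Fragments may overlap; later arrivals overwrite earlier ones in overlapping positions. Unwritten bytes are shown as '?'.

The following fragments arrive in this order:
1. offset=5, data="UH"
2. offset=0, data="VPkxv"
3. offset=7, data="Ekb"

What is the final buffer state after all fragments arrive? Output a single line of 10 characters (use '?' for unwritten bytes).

Answer: VPkxvUHEkb

Derivation:
Fragment 1: offset=5 data="UH" -> buffer=?????UH???
Fragment 2: offset=0 data="VPkxv" -> buffer=VPkxvUH???
Fragment 3: offset=7 data="Ekb" -> buffer=VPkxvUHEkb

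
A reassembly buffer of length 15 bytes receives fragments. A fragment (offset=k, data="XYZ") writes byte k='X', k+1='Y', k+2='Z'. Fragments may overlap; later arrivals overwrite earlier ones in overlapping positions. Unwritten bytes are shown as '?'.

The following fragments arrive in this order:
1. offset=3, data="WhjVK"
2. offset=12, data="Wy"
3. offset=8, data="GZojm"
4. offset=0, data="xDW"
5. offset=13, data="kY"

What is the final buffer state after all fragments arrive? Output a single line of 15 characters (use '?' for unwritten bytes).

Fragment 1: offset=3 data="WhjVK" -> buffer=???WhjVK???????
Fragment 2: offset=12 data="Wy" -> buffer=???WhjVK????Wy?
Fragment 3: offset=8 data="GZojm" -> buffer=???WhjVKGZojmy?
Fragment 4: offset=0 data="xDW" -> buffer=xDWWhjVKGZojmy?
Fragment 5: offset=13 data="kY" -> buffer=xDWWhjVKGZojmkY

Answer: xDWWhjVKGZojmkY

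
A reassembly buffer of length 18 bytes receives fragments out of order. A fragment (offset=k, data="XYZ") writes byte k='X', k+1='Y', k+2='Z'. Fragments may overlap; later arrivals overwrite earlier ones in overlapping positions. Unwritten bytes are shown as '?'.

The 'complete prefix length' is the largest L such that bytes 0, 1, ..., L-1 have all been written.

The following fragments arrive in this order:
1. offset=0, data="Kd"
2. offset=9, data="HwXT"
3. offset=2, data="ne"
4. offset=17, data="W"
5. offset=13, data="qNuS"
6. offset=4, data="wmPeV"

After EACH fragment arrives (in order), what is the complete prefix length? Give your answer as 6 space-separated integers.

Fragment 1: offset=0 data="Kd" -> buffer=Kd???????????????? -> prefix_len=2
Fragment 2: offset=9 data="HwXT" -> buffer=Kd???????HwXT????? -> prefix_len=2
Fragment 3: offset=2 data="ne" -> buffer=Kdne?????HwXT????? -> prefix_len=4
Fragment 4: offset=17 data="W" -> buffer=Kdne?????HwXT????W -> prefix_len=4
Fragment 5: offset=13 data="qNuS" -> buffer=Kdne?????HwXTqNuSW -> prefix_len=4
Fragment 6: offset=4 data="wmPeV" -> buffer=KdnewmPeVHwXTqNuSW -> prefix_len=18

Answer: 2 2 4 4 4 18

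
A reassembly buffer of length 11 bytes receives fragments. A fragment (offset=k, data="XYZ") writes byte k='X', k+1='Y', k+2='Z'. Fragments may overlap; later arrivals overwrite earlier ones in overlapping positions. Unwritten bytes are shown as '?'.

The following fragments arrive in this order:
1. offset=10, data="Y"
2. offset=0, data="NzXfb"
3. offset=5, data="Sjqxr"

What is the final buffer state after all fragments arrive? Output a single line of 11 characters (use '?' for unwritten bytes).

Answer: NzXfbSjqxrY

Derivation:
Fragment 1: offset=10 data="Y" -> buffer=??????????Y
Fragment 2: offset=0 data="NzXfb" -> buffer=NzXfb?????Y
Fragment 3: offset=5 data="Sjqxr" -> buffer=NzXfbSjqxrY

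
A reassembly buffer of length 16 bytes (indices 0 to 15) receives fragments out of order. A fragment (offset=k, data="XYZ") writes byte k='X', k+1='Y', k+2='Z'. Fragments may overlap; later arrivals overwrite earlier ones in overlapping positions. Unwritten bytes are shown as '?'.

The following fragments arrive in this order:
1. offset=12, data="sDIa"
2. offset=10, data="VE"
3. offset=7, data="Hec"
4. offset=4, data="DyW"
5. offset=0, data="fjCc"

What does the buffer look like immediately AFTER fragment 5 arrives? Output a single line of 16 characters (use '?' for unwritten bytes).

Fragment 1: offset=12 data="sDIa" -> buffer=????????????sDIa
Fragment 2: offset=10 data="VE" -> buffer=??????????VEsDIa
Fragment 3: offset=7 data="Hec" -> buffer=???????HecVEsDIa
Fragment 4: offset=4 data="DyW" -> buffer=????DyWHecVEsDIa
Fragment 5: offset=0 data="fjCc" -> buffer=fjCcDyWHecVEsDIa

Answer: fjCcDyWHecVEsDIa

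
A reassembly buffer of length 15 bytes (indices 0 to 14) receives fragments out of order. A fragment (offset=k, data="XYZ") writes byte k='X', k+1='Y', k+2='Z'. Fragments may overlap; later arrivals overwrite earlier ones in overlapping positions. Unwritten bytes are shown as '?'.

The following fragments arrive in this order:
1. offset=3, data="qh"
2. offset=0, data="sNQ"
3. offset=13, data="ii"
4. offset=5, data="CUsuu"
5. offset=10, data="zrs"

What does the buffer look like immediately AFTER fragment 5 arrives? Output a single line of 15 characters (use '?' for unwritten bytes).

Answer: sNQqhCUsuuzrsii

Derivation:
Fragment 1: offset=3 data="qh" -> buffer=???qh??????????
Fragment 2: offset=0 data="sNQ" -> buffer=sNQqh??????????
Fragment 3: offset=13 data="ii" -> buffer=sNQqh????????ii
Fragment 4: offset=5 data="CUsuu" -> buffer=sNQqhCUsuu???ii
Fragment 5: offset=10 data="zrs" -> buffer=sNQqhCUsuuzrsii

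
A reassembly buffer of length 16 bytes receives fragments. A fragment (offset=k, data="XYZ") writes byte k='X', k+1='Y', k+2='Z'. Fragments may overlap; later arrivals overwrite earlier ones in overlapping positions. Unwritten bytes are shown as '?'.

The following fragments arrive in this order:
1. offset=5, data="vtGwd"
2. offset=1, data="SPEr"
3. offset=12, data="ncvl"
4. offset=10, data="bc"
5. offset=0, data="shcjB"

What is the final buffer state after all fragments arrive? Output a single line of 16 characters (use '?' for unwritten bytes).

Fragment 1: offset=5 data="vtGwd" -> buffer=?????vtGwd??????
Fragment 2: offset=1 data="SPEr" -> buffer=?SPErvtGwd??????
Fragment 3: offset=12 data="ncvl" -> buffer=?SPErvtGwd??ncvl
Fragment 4: offset=10 data="bc" -> buffer=?SPErvtGwdbcncvl
Fragment 5: offset=0 data="shcjB" -> buffer=shcjBvtGwdbcncvl

Answer: shcjBvtGwdbcncvl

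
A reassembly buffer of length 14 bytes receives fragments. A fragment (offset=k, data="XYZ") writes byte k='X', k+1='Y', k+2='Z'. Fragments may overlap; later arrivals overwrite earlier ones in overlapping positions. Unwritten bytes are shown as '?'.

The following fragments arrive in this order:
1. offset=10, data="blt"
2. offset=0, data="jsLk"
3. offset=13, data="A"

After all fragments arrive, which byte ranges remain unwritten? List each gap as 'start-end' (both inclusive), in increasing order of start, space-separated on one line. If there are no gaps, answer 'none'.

Fragment 1: offset=10 len=3
Fragment 2: offset=0 len=4
Fragment 3: offset=13 len=1
Gaps: 4-9

Answer: 4-9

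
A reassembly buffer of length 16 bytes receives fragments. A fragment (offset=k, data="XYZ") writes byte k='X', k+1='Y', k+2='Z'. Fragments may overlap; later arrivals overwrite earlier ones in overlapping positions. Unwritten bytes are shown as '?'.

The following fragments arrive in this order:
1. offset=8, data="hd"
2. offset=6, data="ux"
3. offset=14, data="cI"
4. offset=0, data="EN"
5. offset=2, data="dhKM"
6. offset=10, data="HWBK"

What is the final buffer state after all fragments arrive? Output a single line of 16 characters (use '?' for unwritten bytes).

Fragment 1: offset=8 data="hd" -> buffer=????????hd??????
Fragment 2: offset=6 data="ux" -> buffer=??????uxhd??????
Fragment 3: offset=14 data="cI" -> buffer=??????uxhd????cI
Fragment 4: offset=0 data="EN" -> buffer=EN????uxhd????cI
Fragment 5: offset=2 data="dhKM" -> buffer=ENdhKMuxhd????cI
Fragment 6: offset=10 data="HWBK" -> buffer=ENdhKMuxhdHWBKcI

Answer: ENdhKMuxhdHWBKcI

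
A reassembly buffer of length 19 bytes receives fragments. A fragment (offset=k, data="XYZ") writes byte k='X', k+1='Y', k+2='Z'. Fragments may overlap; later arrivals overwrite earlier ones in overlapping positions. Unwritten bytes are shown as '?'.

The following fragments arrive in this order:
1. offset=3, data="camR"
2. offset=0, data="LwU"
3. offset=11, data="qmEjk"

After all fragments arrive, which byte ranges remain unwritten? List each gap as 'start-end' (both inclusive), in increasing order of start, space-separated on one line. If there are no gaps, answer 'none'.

Answer: 7-10 16-18

Derivation:
Fragment 1: offset=3 len=4
Fragment 2: offset=0 len=3
Fragment 3: offset=11 len=5
Gaps: 7-10 16-18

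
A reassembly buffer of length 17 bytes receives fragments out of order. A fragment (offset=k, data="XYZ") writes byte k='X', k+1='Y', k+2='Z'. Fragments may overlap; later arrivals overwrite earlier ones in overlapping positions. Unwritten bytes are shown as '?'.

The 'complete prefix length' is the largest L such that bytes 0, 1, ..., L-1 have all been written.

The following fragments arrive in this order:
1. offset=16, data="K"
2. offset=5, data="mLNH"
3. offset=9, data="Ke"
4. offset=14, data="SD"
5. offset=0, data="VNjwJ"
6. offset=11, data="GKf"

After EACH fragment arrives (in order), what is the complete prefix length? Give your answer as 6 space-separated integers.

Fragment 1: offset=16 data="K" -> buffer=????????????????K -> prefix_len=0
Fragment 2: offset=5 data="mLNH" -> buffer=?????mLNH???????K -> prefix_len=0
Fragment 3: offset=9 data="Ke" -> buffer=?????mLNHKe?????K -> prefix_len=0
Fragment 4: offset=14 data="SD" -> buffer=?????mLNHKe???SDK -> prefix_len=0
Fragment 5: offset=0 data="VNjwJ" -> buffer=VNjwJmLNHKe???SDK -> prefix_len=11
Fragment 6: offset=11 data="GKf" -> buffer=VNjwJmLNHKeGKfSDK -> prefix_len=17

Answer: 0 0 0 0 11 17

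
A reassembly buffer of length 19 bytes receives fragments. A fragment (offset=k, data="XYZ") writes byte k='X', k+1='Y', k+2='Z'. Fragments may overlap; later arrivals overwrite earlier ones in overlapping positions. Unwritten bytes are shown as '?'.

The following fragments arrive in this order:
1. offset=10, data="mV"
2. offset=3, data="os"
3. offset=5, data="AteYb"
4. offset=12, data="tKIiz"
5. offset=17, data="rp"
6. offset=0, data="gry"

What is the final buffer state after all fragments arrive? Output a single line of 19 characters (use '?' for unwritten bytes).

Answer: gryosAteYbmVtKIizrp

Derivation:
Fragment 1: offset=10 data="mV" -> buffer=??????????mV???????
Fragment 2: offset=3 data="os" -> buffer=???os?????mV???????
Fragment 3: offset=5 data="AteYb" -> buffer=???osAteYbmV???????
Fragment 4: offset=12 data="tKIiz" -> buffer=???osAteYbmVtKIiz??
Fragment 5: offset=17 data="rp" -> buffer=???osAteYbmVtKIizrp
Fragment 6: offset=0 data="gry" -> buffer=gryosAteYbmVtKIizrp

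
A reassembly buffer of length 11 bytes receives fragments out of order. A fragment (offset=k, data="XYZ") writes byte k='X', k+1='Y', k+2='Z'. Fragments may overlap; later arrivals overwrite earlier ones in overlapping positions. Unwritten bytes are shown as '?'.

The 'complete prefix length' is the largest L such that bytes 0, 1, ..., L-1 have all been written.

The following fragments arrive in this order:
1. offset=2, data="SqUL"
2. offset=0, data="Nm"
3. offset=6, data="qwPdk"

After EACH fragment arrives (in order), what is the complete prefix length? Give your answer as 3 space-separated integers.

Fragment 1: offset=2 data="SqUL" -> buffer=??SqUL????? -> prefix_len=0
Fragment 2: offset=0 data="Nm" -> buffer=NmSqUL????? -> prefix_len=6
Fragment 3: offset=6 data="qwPdk" -> buffer=NmSqULqwPdk -> prefix_len=11

Answer: 0 6 11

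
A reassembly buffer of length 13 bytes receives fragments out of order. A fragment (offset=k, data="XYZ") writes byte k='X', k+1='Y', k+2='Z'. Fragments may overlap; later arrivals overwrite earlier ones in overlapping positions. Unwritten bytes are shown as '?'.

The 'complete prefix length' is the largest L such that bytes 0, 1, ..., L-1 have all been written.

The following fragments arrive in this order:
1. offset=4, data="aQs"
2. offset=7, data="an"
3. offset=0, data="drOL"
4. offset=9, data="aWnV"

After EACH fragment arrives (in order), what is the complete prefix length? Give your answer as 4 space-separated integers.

Fragment 1: offset=4 data="aQs" -> buffer=????aQs?????? -> prefix_len=0
Fragment 2: offset=7 data="an" -> buffer=????aQsan???? -> prefix_len=0
Fragment 3: offset=0 data="drOL" -> buffer=drOLaQsan???? -> prefix_len=9
Fragment 4: offset=9 data="aWnV" -> buffer=drOLaQsanaWnV -> prefix_len=13

Answer: 0 0 9 13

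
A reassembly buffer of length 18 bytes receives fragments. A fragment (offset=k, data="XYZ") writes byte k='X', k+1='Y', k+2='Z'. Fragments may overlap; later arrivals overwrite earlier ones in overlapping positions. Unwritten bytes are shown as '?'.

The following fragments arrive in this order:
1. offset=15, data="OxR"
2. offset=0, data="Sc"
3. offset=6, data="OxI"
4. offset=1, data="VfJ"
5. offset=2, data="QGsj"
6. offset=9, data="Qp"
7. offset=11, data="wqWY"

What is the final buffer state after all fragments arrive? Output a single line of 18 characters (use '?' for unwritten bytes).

Fragment 1: offset=15 data="OxR" -> buffer=???????????????OxR
Fragment 2: offset=0 data="Sc" -> buffer=Sc?????????????OxR
Fragment 3: offset=6 data="OxI" -> buffer=Sc????OxI??????OxR
Fragment 4: offset=1 data="VfJ" -> buffer=SVfJ??OxI??????OxR
Fragment 5: offset=2 data="QGsj" -> buffer=SVQGsjOxI??????OxR
Fragment 6: offset=9 data="Qp" -> buffer=SVQGsjOxIQp????OxR
Fragment 7: offset=11 data="wqWY" -> buffer=SVQGsjOxIQpwqWYOxR

Answer: SVQGsjOxIQpwqWYOxR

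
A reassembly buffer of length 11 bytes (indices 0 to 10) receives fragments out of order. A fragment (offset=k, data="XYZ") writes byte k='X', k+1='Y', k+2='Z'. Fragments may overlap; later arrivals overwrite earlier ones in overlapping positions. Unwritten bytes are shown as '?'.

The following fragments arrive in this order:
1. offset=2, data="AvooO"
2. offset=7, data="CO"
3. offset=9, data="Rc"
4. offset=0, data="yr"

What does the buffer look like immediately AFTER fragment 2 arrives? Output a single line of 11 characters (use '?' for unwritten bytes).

Fragment 1: offset=2 data="AvooO" -> buffer=??AvooO????
Fragment 2: offset=7 data="CO" -> buffer=??AvooOCO??

Answer: ??AvooOCO??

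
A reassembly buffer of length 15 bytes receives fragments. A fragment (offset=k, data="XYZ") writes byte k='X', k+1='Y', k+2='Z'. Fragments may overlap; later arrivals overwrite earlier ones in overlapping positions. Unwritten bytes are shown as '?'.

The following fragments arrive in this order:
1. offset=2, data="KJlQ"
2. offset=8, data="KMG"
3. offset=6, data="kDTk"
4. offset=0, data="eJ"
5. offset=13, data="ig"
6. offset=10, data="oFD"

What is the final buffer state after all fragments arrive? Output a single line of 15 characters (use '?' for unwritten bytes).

Answer: eJKJlQkDTkoFDig

Derivation:
Fragment 1: offset=2 data="KJlQ" -> buffer=??KJlQ?????????
Fragment 2: offset=8 data="KMG" -> buffer=??KJlQ??KMG????
Fragment 3: offset=6 data="kDTk" -> buffer=??KJlQkDTkG????
Fragment 4: offset=0 data="eJ" -> buffer=eJKJlQkDTkG????
Fragment 5: offset=13 data="ig" -> buffer=eJKJlQkDTkG??ig
Fragment 6: offset=10 data="oFD" -> buffer=eJKJlQkDTkoFDig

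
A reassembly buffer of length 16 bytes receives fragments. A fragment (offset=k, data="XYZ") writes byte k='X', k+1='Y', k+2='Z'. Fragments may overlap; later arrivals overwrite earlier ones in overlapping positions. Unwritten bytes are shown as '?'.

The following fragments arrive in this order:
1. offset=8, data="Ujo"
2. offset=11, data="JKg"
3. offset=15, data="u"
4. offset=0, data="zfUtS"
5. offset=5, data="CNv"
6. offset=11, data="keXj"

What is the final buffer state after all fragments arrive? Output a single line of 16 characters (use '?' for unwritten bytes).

Answer: zfUtSCNvUjokeXju

Derivation:
Fragment 1: offset=8 data="Ujo" -> buffer=????????Ujo?????
Fragment 2: offset=11 data="JKg" -> buffer=????????UjoJKg??
Fragment 3: offset=15 data="u" -> buffer=????????UjoJKg?u
Fragment 4: offset=0 data="zfUtS" -> buffer=zfUtS???UjoJKg?u
Fragment 5: offset=5 data="CNv" -> buffer=zfUtSCNvUjoJKg?u
Fragment 6: offset=11 data="keXj" -> buffer=zfUtSCNvUjokeXju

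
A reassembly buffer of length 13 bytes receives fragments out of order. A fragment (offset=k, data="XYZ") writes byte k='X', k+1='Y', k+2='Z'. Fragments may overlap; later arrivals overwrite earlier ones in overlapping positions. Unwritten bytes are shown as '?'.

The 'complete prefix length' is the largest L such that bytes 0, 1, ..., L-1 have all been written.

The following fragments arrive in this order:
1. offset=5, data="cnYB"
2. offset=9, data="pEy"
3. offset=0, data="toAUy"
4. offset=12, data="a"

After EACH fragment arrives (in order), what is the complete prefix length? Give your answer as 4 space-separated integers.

Answer: 0 0 12 13

Derivation:
Fragment 1: offset=5 data="cnYB" -> buffer=?????cnYB???? -> prefix_len=0
Fragment 2: offset=9 data="pEy" -> buffer=?????cnYBpEy? -> prefix_len=0
Fragment 3: offset=0 data="toAUy" -> buffer=toAUycnYBpEy? -> prefix_len=12
Fragment 4: offset=12 data="a" -> buffer=toAUycnYBpEya -> prefix_len=13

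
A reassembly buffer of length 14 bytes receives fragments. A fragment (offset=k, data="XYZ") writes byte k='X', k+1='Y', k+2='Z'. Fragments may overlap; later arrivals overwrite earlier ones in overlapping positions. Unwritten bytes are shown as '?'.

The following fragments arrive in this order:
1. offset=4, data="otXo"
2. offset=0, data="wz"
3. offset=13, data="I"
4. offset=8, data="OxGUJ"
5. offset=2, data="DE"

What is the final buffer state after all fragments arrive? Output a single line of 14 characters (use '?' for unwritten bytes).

Fragment 1: offset=4 data="otXo" -> buffer=????otXo??????
Fragment 2: offset=0 data="wz" -> buffer=wz??otXo??????
Fragment 3: offset=13 data="I" -> buffer=wz??otXo?????I
Fragment 4: offset=8 data="OxGUJ" -> buffer=wz??otXoOxGUJI
Fragment 5: offset=2 data="DE" -> buffer=wzDEotXoOxGUJI

Answer: wzDEotXoOxGUJI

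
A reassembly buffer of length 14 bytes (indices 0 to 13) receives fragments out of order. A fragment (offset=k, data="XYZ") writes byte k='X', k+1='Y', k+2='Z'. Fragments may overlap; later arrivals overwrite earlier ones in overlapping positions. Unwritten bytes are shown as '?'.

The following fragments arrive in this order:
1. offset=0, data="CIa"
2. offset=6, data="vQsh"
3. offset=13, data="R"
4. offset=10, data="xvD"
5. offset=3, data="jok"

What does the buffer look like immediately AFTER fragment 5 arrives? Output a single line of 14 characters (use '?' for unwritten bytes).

Answer: CIajokvQshxvDR

Derivation:
Fragment 1: offset=0 data="CIa" -> buffer=CIa???????????
Fragment 2: offset=6 data="vQsh" -> buffer=CIa???vQsh????
Fragment 3: offset=13 data="R" -> buffer=CIa???vQsh???R
Fragment 4: offset=10 data="xvD" -> buffer=CIa???vQshxvDR
Fragment 5: offset=3 data="jok" -> buffer=CIajokvQshxvDR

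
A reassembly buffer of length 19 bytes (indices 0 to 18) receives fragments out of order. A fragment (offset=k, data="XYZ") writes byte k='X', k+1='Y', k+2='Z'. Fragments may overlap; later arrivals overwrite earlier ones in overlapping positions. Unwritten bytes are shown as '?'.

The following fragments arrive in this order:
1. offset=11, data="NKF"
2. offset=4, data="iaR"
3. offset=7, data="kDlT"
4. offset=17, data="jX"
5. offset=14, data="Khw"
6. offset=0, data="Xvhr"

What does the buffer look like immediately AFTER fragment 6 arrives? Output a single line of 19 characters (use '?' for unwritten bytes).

Answer: XvhriaRkDlTNKFKhwjX

Derivation:
Fragment 1: offset=11 data="NKF" -> buffer=???????????NKF?????
Fragment 2: offset=4 data="iaR" -> buffer=????iaR????NKF?????
Fragment 3: offset=7 data="kDlT" -> buffer=????iaRkDlTNKF?????
Fragment 4: offset=17 data="jX" -> buffer=????iaRkDlTNKF???jX
Fragment 5: offset=14 data="Khw" -> buffer=????iaRkDlTNKFKhwjX
Fragment 6: offset=0 data="Xvhr" -> buffer=XvhriaRkDlTNKFKhwjX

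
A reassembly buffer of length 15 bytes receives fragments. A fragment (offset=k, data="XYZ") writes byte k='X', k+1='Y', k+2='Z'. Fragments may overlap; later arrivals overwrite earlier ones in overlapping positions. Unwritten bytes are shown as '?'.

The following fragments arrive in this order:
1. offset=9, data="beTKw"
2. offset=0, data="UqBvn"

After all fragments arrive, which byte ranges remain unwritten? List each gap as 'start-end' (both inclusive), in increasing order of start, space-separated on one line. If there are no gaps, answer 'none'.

Answer: 5-8 14-14

Derivation:
Fragment 1: offset=9 len=5
Fragment 2: offset=0 len=5
Gaps: 5-8 14-14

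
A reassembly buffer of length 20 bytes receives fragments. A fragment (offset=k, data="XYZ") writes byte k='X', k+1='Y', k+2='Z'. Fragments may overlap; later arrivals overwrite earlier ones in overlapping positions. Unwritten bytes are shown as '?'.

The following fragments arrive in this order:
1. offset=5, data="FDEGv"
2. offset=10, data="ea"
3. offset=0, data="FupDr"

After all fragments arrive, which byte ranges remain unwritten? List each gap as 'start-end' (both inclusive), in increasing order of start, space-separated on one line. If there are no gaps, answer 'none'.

Answer: 12-19

Derivation:
Fragment 1: offset=5 len=5
Fragment 2: offset=10 len=2
Fragment 3: offset=0 len=5
Gaps: 12-19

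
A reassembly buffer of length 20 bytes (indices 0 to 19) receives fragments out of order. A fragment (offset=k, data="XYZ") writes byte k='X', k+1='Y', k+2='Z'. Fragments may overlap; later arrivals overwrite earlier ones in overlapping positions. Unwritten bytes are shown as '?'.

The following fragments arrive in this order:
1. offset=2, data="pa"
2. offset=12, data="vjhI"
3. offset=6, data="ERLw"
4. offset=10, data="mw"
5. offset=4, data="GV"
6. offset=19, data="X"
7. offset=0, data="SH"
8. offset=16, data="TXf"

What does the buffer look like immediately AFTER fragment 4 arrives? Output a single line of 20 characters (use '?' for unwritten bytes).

Fragment 1: offset=2 data="pa" -> buffer=??pa????????????????
Fragment 2: offset=12 data="vjhI" -> buffer=??pa????????vjhI????
Fragment 3: offset=6 data="ERLw" -> buffer=??pa??ERLw??vjhI????
Fragment 4: offset=10 data="mw" -> buffer=??pa??ERLwmwvjhI????

Answer: ??pa??ERLwmwvjhI????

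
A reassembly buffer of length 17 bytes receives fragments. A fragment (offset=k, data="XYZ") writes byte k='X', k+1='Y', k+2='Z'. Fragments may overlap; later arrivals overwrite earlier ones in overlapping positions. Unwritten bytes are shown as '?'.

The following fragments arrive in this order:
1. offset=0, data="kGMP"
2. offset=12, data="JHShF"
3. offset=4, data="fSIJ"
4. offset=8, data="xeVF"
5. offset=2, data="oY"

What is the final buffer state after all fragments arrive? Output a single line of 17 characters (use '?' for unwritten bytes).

Answer: kGoYfSIJxeVFJHShF

Derivation:
Fragment 1: offset=0 data="kGMP" -> buffer=kGMP?????????????
Fragment 2: offset=12 data="JHShF" -> buffer=kGMP????????JHShF
Fragment 3: offset=4 data="fSIJ" -> buffer=kGMPfSIJ????JHShF
Fragment 4: offset=8 data="xeVF" -> buffer=kGMPfSIJxeVFJHShF
Fragment 5: offset=2 data="oY" -> buffer=kGoYfSIJxeVFJHShF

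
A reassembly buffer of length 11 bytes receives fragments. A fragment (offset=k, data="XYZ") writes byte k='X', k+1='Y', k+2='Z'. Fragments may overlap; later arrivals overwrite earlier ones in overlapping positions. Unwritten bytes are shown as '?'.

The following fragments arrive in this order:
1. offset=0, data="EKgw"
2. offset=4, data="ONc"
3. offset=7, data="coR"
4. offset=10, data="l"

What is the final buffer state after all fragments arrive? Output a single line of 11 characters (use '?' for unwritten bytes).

Fragment 1: offset=0 data="EKgw" -> buffer=EKgw???????
Fragment 2: offset=4 data="ONc" -> buffer=EKgwONc????
Fragment 3: offset=7 data="coR" -> buffer=EKgwONccoR?
Fragment 4: offset=10 data="l" -> buffer=EKgwONccoRl

Answer: EKgwONccoRl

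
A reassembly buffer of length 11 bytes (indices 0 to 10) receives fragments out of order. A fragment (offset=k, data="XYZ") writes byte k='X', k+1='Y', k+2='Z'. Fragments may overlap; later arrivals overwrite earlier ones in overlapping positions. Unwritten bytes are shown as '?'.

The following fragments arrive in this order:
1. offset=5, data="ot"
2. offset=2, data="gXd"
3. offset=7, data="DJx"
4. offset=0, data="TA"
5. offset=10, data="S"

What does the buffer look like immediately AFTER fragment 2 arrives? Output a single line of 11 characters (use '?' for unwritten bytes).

Answer: ??gXdot????

Derivation:
Fragment 1: offset=5 data="ot" -> buffer=?????ot????
Fragment 2: offset=2 data="gXd" -> buffer=??gXdot????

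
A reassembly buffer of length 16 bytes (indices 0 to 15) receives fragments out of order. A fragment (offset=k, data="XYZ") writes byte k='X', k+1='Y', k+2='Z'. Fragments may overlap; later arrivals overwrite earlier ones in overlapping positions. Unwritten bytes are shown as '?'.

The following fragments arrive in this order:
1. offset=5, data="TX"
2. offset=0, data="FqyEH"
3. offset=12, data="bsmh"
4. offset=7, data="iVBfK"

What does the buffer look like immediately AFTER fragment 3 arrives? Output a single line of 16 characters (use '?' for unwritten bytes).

Answer: FqyEHTX?????bsmh

Derivation:
Fragment 1: offset=5 data="TX" -> buffer=?????TX?????????
Fragment 2: offset=0 data="FqyEH" -> buffer=FqyEHTX?????????
Fragment 3: offset=12 data="bsmh" -> buffer=FqyEHTX?????bsmh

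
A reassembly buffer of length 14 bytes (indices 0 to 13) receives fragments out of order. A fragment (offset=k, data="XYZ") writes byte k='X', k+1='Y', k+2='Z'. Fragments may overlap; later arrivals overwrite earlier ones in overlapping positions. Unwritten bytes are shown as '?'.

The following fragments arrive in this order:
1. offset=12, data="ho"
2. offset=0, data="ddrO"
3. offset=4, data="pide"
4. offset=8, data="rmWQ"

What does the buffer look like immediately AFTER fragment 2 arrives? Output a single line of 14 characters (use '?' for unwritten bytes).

Fragment 1: offset=12 data="ho" -> buffer=????????????ho
Fragment 2: offset=0 data="ddrO" -> buffer=ddrO????????ho

Answer: ddrO????????ho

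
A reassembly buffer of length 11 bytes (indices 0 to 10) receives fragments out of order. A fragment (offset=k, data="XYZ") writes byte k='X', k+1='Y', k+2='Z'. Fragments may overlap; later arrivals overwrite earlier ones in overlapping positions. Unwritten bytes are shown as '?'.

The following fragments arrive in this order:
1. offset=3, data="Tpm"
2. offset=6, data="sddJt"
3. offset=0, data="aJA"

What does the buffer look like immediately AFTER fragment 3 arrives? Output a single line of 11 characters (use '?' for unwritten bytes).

Answer: aJATpmsddJt

Derivation:
Fragment 1: offset=3 data="Tpm" -> buffer=???Tpm?????
Fragment 2: offset=6 data="sddJt" -> buffer=???TpmsddJt
Fragment 3: offset=0 data="aJA" -> buffer=aJATpmsddJt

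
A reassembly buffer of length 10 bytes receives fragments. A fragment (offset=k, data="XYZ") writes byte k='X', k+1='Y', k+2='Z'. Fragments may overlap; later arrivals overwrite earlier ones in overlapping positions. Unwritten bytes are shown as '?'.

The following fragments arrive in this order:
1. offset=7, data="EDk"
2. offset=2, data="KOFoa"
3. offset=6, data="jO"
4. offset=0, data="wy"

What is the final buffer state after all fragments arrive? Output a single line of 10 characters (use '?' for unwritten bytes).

Answer: wyKOFojODk

Derivation:
Fragment 1: offset=7 data="EDk" -> buffer=???????EDk
Fragment 2: offset=2 data="KOFoa" -> buffer=??KOFoaEDk
Fragment 3: offset=6 data="jO" -> buffer=??KOFojODk
Fragment 4: offset=0 data="wy" -> buffer=wyKOFojODk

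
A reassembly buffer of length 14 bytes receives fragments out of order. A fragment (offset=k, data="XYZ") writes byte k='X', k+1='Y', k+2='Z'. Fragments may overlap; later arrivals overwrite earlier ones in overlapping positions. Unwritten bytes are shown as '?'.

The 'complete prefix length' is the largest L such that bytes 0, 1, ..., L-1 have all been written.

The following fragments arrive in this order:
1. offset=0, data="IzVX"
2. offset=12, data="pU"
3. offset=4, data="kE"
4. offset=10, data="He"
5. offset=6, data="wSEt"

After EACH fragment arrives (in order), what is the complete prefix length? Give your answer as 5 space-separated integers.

Fragment 1: offset=0 data="IzVX" -> buffer=IzVX?????????? -> prefix_len=4
Fragment 2: offset=12 data="pU" -> buffer=IzVX????????pU -> prefix_len=4
Fragment 3: offset=4 data="kE" -> buffer=IzVXkE??????pU -> prefix_len=6
Fragment 4: offset=10 data="He" -> buffer=IzVXkE????HepU -> prefix_len=6
Fragment 5: offset=6 data="wSEt" -> buffer=IzVXkEwSEtHepU -> prefix_len=14

Answer: 4 4 6 6 14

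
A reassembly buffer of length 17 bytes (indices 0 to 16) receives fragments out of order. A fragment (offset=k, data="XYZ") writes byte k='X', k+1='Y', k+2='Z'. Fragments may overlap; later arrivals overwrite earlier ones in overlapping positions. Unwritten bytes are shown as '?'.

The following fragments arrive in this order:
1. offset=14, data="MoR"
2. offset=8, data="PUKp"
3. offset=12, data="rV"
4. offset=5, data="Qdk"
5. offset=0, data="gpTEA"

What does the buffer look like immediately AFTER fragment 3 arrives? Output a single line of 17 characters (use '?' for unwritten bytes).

Fragment 1: offset=14 data="MoR" -> buffer=??????????????MoR
Fragment 2: offset=8 data="PUKp" -> buffer=????????PUKp??MoR
Fragment 3: offset=12 data="rV" -> buffer=????????PUKprVMoR

Answer: ????????PUKprVMoR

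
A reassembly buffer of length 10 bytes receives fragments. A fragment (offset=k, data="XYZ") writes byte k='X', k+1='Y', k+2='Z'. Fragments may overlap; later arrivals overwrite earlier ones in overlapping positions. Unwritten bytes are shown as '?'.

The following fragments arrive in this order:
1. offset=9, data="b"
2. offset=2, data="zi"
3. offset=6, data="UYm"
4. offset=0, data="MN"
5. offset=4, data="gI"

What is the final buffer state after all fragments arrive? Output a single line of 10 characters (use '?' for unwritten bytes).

Answer: MNzigIUYmb

Derivation:
Fragment 1: offset=9 data="b" -> buffer=?????????b
Fragment 2: offset=2 data="zi" -> buffer=??zi?????b
Fragment 3: offset=6 data="UYm" -> buffer=??zi??UYmb
Fragment 4: offset=0 data="MN" -> buffer=MNzi??UYmb
Fragment 5: offset=4 data="gI" -> buffer=MNzigIUYmb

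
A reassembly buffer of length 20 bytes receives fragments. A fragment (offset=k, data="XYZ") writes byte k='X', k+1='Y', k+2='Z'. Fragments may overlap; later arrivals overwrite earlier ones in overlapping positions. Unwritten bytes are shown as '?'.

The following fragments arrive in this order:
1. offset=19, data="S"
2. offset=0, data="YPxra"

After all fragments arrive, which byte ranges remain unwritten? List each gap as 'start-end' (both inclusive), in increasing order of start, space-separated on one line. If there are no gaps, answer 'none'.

Fragment 1: offset=19 len=1
Fragment 2: offset=0 len=5
Gaps: 5-18

Answer: 5-18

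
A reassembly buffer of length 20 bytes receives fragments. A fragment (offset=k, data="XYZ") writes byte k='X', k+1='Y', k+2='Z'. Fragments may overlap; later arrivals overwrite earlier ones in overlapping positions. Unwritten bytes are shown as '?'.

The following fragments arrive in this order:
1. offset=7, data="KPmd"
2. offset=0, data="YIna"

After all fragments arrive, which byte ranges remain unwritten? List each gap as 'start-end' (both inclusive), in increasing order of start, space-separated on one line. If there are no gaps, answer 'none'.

Fragment 1: offset=7 len=4
Fragment 2: offset=0 len=4
Gaps: 4-6 11-19

Answer: 4-6 11-19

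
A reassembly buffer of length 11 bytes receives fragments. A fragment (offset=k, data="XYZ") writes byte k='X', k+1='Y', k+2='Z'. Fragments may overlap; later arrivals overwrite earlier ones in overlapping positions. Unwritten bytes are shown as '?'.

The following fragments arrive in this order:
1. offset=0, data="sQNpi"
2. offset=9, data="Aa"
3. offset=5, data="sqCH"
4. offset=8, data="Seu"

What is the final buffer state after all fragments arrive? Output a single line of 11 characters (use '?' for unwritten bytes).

Fragment 1: offset=0 data="sQNpi" -> buffer=sQNpi??????
Fragment 2: offset=9 data="Aa" -> buffer=sQNpi????Aa
Fragment 3: offset=5 data="sqCH" -> buffer=sQNpisqCHAa
Fragment 4: offset=8 data="Seu" -> buffer=sQNpisqCSeu

Answer: sQNpisqCSeu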